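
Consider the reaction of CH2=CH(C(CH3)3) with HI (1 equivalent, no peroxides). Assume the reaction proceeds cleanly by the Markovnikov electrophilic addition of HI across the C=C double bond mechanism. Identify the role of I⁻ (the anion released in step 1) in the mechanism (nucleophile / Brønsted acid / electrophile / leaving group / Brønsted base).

Step 3: I⁻ captures the cation: a lone pair on I⁻ fills the empty p orbital, producing the alkyl halide product.
I⁻ (the anion released in step 1) donates an electron pair to form a new σ-bond to carbon — it is the nucleophile.

nucleophile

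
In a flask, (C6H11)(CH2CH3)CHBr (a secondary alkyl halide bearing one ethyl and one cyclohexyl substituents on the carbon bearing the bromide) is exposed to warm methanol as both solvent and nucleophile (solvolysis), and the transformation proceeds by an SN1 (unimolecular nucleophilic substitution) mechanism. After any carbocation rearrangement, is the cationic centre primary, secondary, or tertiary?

Step 1: Rate-determining heterolysis of the C–Br bond gives Br⁻ and a secondary carbocation.
Step 2: A hydride (H with its bonding pair) migrates from the adjacent cyclohexyl carbon to the cationic centre — a 1,2-hydride shift — upgrading the secondary cation to a tertiary one.
The cation rearranges from secondary to tertiary via a 1,2-hydride shift from the adjacent cyclohexyl carbon; the tertiary cation is what reacts next.

tertiary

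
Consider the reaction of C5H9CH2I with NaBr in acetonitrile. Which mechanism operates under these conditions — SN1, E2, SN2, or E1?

Conditions: a primary substrate with a strong nucleophile in the polar aprotic solvent acetonitrile.
These conditions are the textbook signature of the SN2 pathway.
An unhindered substrate with a strong nucleophile in a polar aprotic solvent favours one-step backside displacement.

SN2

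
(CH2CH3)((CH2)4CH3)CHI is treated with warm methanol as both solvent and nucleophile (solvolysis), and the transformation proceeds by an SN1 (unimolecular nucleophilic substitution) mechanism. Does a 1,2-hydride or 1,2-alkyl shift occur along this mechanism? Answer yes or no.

no

The first-formed carbocation is secondary.
No single 1,2-shift to an adjacent carbon would produce a more-substituted cation than the one already present, so no rearrangement occurs.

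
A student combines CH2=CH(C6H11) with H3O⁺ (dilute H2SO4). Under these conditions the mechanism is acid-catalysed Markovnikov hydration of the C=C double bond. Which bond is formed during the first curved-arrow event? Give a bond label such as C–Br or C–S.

C–H

Step 1: The π electrons of the C=C bond attack a proton of H3O⁺; Markovnikov addition places the new C–H on the less-substituted alkene carbon, so the positive charge ends up on the more-substituted carbon — a secondary carbocation. H2O is released.
The bond formed in this step is the C–H bond.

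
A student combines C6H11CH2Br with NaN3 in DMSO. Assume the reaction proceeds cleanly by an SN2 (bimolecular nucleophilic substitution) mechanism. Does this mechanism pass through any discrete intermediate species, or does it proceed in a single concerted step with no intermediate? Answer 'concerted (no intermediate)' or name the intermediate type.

concerted (no intermediate)

The azide nucleophile donates a lone pair from N to the α-carbon in a backside attack; simultaneously the C–Br σ-bond breaks and both of its electrons leave with Br⁻. One concerted step with inversion of configuration.
All bond changes occur in one transition state; no discrete intermediate is formed.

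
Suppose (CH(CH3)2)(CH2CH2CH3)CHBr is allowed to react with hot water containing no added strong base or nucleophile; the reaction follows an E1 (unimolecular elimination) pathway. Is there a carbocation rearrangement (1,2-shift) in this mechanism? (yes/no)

The first-formed carbocation is secondary.
The adjacent isopropyl carbon already bears 2 other carbon substituents and has a hydrogen to migrate; after a 1,2-hydride shift from that carbon the positive charge sits on a tertiary centre.
Tertiary is more stable than secondary, so the shift occurs.

yes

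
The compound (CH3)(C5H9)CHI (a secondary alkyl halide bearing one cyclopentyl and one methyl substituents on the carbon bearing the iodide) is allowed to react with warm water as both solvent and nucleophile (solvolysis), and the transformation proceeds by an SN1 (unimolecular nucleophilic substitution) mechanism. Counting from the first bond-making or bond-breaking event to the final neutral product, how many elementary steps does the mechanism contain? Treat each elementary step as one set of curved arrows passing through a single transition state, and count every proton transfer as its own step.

4

Step 1: The C–I bond breaks with both electrons going to the iodide; I⁻ leaves and a secondary carbocation remains.
Step 2: A 1,2-hydride shift from the adjacent cyclopentyl carbon moves the positive charge from the secondary centre to an adjacent carbon, generating a more stable tertiary carbocation.
Step 3: H2O donates an oxygen lone pair into the empty p orbital of the cation, giving a protonated alcohol (an oxonium ion).
Step 4: Deprotonation of the oxonium oxygen by solvent water yields the neutral alcohol.
Total: 4 elementary steps.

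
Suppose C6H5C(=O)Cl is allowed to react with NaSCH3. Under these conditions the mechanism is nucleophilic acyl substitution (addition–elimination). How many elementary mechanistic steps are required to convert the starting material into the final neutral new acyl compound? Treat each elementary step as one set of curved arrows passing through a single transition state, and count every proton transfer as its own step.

Step 1: Nucleophilic addition of CH3S⁻ to the acyl carbon breaks the π(C=O) bond and yields a tetrahedral, anionic intermediate.
Step 2: Collapse of the tetrahedral intermediate: the alkoxide oxygen pushes its lone pair back to re-form C=O while Cl⁻ leaves.
Total: 2 elementary steps.

2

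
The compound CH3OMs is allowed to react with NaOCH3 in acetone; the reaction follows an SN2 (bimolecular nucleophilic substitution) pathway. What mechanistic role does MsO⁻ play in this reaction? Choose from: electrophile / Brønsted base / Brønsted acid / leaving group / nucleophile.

leaving group

Step 1: CH3O⁻ attacks the back face of the α-carbon while MsO⁻ departs with the C–O bonding pair — a single concerted displacement through a pentacoordinate transition state.
MsO⁻ departs with both electrons of the breaking σ-bond — that is the definition of a leaving group.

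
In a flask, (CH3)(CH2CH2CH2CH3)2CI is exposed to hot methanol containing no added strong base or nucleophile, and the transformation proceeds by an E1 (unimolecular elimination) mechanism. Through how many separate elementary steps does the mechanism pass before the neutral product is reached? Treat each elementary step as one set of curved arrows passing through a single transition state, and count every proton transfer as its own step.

2

Step 1: Ionisation: the C–I σ-bond cleaves heterolytically; both bonding electrons depart with I⁻, leaving a tertiary carbocation at the α-carbon.
(No 1,2-shift: no single shift to an adjacent carbon would give a more stable cation.)
Step 2: A weak base (a methanol molecule from the solvent) removes a proton from a carbon adjacent to the cationic centre; the electrons of that C–H bond become the new π(C=C) bond, giving the alkene.
Total: 2 elementary steps.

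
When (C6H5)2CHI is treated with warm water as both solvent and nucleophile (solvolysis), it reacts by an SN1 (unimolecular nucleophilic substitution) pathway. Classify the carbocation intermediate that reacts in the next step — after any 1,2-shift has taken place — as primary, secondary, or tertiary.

secondary

Step 1: Unassisted departure of I⁻ (taking the C–I bonding pair) generates a secondary carbocation.
No single 1,2-shift to an adjacent carbon would give a more-substituted cation, so no rearrangement occurs.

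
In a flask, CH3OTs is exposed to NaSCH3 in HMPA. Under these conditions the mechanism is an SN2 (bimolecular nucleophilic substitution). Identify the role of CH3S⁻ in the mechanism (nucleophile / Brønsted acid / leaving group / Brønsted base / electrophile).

Step 1: Backside attack by CH3S⁻ on the carbon bearing the tosylate: the new C–S bond forms as the C–O bond breaks, with Walden inversion at carbon.
CH3S⁻ donates an electron pair to form a new σ-bond to carbon — it is the nucleophile.

nucleophile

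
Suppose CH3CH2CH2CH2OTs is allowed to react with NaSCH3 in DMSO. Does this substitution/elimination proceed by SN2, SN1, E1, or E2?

Conditions: a primary substrate with a strong nucleophile in the polar aprotic solvent DMSO.
These conditions are the textbook signature of the SN2 pathway.
An unhindered substrate with a strong nucleophile in a polar aprotic solvent favours one-step backside displacement.

SN2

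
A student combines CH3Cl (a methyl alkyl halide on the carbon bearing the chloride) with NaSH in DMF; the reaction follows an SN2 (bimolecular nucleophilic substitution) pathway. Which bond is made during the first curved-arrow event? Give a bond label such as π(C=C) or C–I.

Step 1: The hydrosulfide nucleophile donates a lone pair from S to the α-carbon in a backside attack; simultaneously the C–Cl σ-bond breaks and both of its electrons leave with Cl⁻. One concerted step with inversion of configuration.
The bond formed in this step is the C–S bond.

C–S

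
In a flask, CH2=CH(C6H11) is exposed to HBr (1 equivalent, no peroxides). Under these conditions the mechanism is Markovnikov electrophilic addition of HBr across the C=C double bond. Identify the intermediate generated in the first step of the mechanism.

secondary carbocation

Step 1: Protonation of the alkene by HBr: the π bond acts as the nucleophile and picks up H⁺, giving the more stable (Markovnikov) secondary carbocation. The H–Br bond breaks heterolytically, releasing Br⁻.
After step 1 the species present is a secondary carbocation.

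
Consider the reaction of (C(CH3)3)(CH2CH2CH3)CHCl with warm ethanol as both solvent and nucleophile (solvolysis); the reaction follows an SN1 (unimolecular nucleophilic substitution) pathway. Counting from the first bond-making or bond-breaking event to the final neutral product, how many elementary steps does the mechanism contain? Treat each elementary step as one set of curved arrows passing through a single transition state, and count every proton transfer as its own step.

Step 1: Ionisation: the C–Cl σ-bond cleaves heterolytically; both bonding electrons depart with Cl⁻, leaving a secondary carbocation at the α-carbon.
Step 2: A 1,2-methyl shift from the adjacent tert-butyl carbon moves the positive charge from the secondary centre to an adjacent carbon, generating a more stable tertiary carbocation.
Step 3: Nucleophilic capture: the oxygen of CH3CH2OH bonds to the cationic carbon, producing an oxonium-ion intermediate.
Step 4: Deprotonation of the oxonium oxygen by solvent ethanol yields the neutral ether.
Total: 4 elementary steps.

4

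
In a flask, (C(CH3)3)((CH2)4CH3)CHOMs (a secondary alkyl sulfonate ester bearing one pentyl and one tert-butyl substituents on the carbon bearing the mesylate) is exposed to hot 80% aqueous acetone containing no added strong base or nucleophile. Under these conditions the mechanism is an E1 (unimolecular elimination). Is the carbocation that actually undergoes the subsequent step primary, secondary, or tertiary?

Step 1: Rate-determining heterolysis of the C–O bond gives MsO⁻ and a secondary carbocation.
Step 2: A methyl group with its bonding pair migrates from the adjacent tert-butyl carbon to the cationic centre — a 1,2-methyl shift — upgrading the secondary cation to a tertiary one.
The cation rearranges from secondary to tertiary via a 1,2-methyl shift from the adjacent tert-butyl carbon; the tertiary cation is what reacts next.

tertiary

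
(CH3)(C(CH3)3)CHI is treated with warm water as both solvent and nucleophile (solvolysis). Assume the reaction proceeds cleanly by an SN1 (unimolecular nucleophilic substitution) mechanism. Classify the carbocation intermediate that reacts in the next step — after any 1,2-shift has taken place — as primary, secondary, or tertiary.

Step 1: Rate-determining heterolysis of the C–I bond gives I⁻ and a secondary carbocation.
Step 2: A methyl group with its bonding pair migrates from the adjacent tert-butyl carbon to the cationic centre — a 1,2-methyl shift — upgrading the secondary cation to a tertiary one.
The cation rearranges from secondary to tertiary via a 1,2-methyl shift from the adjacent tert-butyl carbon; the tertiary cation is what reacts next.

tertiary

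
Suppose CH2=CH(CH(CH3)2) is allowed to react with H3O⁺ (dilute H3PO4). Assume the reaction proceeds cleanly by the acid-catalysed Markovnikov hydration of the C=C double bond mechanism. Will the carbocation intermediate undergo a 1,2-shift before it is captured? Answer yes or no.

The first-formed carbocation is secondary.
The adjacent isopropyl carbon already bears 2 other carbon substituents and has a hydrogen to migrate; after a 1,2-hydride shift from that carbon the positive charge sits on a tertiary centre.
Tertiary is more stable than secondary, so the shift occurs.

yes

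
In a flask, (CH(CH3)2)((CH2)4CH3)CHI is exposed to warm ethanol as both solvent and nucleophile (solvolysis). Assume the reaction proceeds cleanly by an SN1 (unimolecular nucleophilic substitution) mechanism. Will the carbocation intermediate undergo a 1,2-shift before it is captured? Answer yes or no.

The first-formed carbocation is secondary.
The adjacent isopropyl carbon already bears 2 other carbon substituents and has a hydrogen to migrate; after a 1,2-hydride shift from that carbon the positive charge sits on a tertiary centre.
Tertiary is more stable than secondary, so the shift occurs.

yes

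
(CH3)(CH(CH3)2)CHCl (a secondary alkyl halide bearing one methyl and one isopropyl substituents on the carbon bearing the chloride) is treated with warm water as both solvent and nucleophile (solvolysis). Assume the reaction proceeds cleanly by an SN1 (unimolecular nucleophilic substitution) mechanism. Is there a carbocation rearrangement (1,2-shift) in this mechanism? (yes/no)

The first-formed carbocation is secondary.
The adjacent isopropyl carbon already bears 2 other carbon substituents and has a hydrogen to migrate; after a 1,2-hydride shift from that carbon the positive charge sits on a tertiary centre.
Tertiary is more stable than secondary, so the shift occurs.

yes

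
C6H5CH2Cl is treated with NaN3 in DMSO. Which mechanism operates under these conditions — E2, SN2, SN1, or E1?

SN2

Conditions: a primary substrate with a strong nucleophile in the polar aprotic solvent DMSO.
These conditions are the textbook signature of the SN2 pathway.
An unhindered substrate with a strong nucleophile in a polar aprotic solvent favours one-step backside displacement.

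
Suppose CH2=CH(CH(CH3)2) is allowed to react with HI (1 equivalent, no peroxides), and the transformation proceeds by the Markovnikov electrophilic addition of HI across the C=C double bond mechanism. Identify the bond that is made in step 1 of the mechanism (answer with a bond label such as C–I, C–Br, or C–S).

C–H

Step 1: Electrophilic addition begins with the π(C=C) electrons forming a bond to the proton of HI. Following Markovnikov's rule, the resulting cation is secondary. The H–I bond breaks heterolytically, releasing I⁻.
The bond formed in this step is the C–H bond.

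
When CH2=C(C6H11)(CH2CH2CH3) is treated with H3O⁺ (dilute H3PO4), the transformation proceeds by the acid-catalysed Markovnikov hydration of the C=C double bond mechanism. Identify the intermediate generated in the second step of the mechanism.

oxonium ion

Step 1: The π electrons of the C=C bond attack a proton of H3O⁺; Markovnikov addition places the new C–H on the less-substituted alkene carbon, so the positive charge ends up on the more-substituted carbon — a tertiary carbocation. H2O is released.
Step 2: Water acts as the nucleophile: an oxygen lone pair bonds to the cationic carbon, giving an oxonium-ion intermediate.
After step 2 the species present is an oxonium ion.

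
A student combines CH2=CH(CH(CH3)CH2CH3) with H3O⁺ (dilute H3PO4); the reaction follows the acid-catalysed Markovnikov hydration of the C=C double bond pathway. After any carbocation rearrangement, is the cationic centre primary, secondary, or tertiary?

tertiary

Step 1: Electrophilic addition begins with the π(C=C) electrons forming a bond to the proton of H3O⁺. Following Markovnikov's rule, the resulting cation is secondary. H2O is released.
Step 2: A 1,2-hydride shift from the adjacent sec-butyl carbon moves the positive charge from the secondary centre to an adjacent carbon, generating a more stable tertiary carbocation.
The cation rearranges from secondary to tertiary via a 1,2-hydride shift from the adjacent sec-butyl carbon; the tertiary cation is what reacts next.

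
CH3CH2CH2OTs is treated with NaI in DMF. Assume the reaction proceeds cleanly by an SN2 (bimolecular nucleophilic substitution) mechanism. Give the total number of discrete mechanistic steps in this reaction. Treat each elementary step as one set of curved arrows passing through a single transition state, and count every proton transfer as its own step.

1

Step 1: I⁻ attacks the back face of the α-carbon while TsO⁻ departs with the C–O bonding pair — a single concerted displacement through a pentacoordinate transition state.
Total: 1 elementary step.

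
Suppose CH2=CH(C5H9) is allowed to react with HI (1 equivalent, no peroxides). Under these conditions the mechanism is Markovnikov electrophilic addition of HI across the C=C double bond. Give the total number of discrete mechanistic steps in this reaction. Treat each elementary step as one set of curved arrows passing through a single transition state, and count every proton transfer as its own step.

Step 1: Electrophilic addition begins with the π(C=C) electrons forming a bond to the proton of HI. Following Markovnikov's rule, the resulting cation is secondary. The H–I bond breaks heterolytically, releasing I⁻.
Step 2: A hydride (H with its bonding pair) migrates from the adjacent cyclopentyl carbon to the cationic centre — a 1,2-hydride shift — upgrading the secondary cation to a tertiary one.
Step 3: Nucleophilic attack by I⁻ on the carbocation completes the addition, giving R–I.
Total: 3 elementary steps.

3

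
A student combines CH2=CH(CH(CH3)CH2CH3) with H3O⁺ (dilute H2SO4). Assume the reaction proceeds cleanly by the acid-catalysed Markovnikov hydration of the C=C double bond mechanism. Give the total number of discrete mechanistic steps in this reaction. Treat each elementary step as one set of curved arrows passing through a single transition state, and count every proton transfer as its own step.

4

Step 1: Electrophilic addition begins with the π(C=C) electrons forming a bond to the proton of H3O⁺. Following Markovnikov's rule, the resulting cation is secondary. H2O is released.
Step 2: Carbocation rearrangement: a 1,2-hydride shift from the adjacent sec-butyl carbon converts the initially-formed secondary cation into the more stable tertiary cation.
Step 3: Nucleophilic capture of the cation by H2O produces the protonated alcohol (an oxonium ion).
Step 4: Deprotonation of the oxonium ion by a water molecule delivers the neutral alcohol and regenerates the acid catalyst.
Total: 4 elementary steps.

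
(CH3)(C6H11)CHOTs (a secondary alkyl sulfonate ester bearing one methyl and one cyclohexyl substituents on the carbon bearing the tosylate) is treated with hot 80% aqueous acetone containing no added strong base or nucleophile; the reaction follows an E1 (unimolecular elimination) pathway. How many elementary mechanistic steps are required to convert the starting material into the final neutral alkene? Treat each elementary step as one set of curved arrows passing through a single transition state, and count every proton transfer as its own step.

3

Step 1: The C–O bond breaks with both electrons going to the tosylate; TsO⁻ leaves and a secondary carbocation remains.
Step 2: A 1,2-hydride shift from the adjacent cyclohexyl carbon moves the positive charge from the secondary centre to an adjacent carbon, generating a more stable tertiary carbocation.
Step 3: A weak base (a water molecule from the solvent) removes a proton from a carbon adjacent to the cationic centre; the electrons of that C–H bond become the new π(C=C) bond, giving the alkene.
Total: 3 elementary steps.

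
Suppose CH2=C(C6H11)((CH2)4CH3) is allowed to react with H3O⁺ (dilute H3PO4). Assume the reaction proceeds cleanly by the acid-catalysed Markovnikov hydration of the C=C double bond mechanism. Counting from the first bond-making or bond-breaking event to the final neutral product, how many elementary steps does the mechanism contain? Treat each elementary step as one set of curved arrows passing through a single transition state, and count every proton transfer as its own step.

Step 1: Protonation of the alkene by H3O⁺: the π bond acts as the nucleophile and picks up H⁺, giving the more stable (Markovnikov) tertiary carbocation. H2O is released.
(No 1,2-shift: no single shift to an adjacent carbon would give a more stable cation.)
Step 2: Water acts as the nucleophile: an oxygen lone pair bonds to the cationic carbon, giving an oxonium-ion intermediate.
Step 3: H2O removes a proton from the oxonium oxygen, regenerating H3O⁺ and giving the neutral alcohol.
Total: 3 elementary steps.

3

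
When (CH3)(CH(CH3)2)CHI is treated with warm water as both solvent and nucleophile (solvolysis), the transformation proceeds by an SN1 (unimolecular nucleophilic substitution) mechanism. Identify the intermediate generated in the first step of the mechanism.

Step 1: Rate-determining heterolysis of the C–I bond gives I⁻ and a secondary carbocation.
After step 1 the species present is a secondary carbocation.

secondary carbocation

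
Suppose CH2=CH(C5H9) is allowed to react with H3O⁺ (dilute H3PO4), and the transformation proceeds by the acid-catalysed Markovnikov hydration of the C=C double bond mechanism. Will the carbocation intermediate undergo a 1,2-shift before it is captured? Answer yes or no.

The first-formed carbocation is secondary.
The adjacent cyclopentyl carbon already bears 2 other carbon substituents and has a hydrogen to migrate; after a 1,2-hydride shift from that carbon the positive charge sits on a tertiary centre.
Tertiary is more stable than secondary, so the shift occurs.

yes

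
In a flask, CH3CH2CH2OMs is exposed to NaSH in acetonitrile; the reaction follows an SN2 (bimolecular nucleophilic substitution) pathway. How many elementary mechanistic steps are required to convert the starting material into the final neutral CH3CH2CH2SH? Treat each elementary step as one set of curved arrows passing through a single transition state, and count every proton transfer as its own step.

1

Step 1: HS⁻ attacks the back face of the α-carbon while MsO⁻ departs with the C–O bonding pair — a single concerted displacement through a pentacoordinate transition state.
Total: 1 elementary step.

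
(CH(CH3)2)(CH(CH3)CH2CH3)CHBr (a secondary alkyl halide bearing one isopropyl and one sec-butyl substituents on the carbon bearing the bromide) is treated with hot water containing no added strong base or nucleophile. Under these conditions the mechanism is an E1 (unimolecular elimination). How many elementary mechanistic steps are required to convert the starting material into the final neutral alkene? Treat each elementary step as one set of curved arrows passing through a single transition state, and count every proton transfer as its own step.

3

Step 1: The C–Br bond breaks with both electrons going to the bromide; Br⁻ leaves and a secondary carbocation remains.
Step 2: A hydride (H with its bonding pair) migrates from the adjacent isopropyl carbon to the cationic centre — a 1,2-hydride shift — upgrading the secondary cation to a tertiary one.
Step 3: Loss of a β-proton to a water molecule of the solvent: the C–H bonding pair collapses toward the cationic carbon to form the C=C π bond, yielding the alkene.
Total: 3 elementary steps.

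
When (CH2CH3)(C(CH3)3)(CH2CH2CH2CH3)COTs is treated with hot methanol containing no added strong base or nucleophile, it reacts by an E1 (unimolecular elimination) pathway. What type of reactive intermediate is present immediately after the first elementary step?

tertiary carbocation

Step 1: Unassisted departure of TsO⁻ (taking the C–O bonding pair) generates a tertiary carbocation.
After step 1 the species present is a tertiary carbocation.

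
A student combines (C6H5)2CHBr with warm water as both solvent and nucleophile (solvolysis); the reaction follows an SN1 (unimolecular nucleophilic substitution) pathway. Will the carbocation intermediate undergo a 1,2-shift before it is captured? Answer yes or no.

The first-formed carbocation is secondary.
No single 1,2-shift to an adjacent carbon would produce a more-substituted cation than the one already present, so no rearrangement occurs.

no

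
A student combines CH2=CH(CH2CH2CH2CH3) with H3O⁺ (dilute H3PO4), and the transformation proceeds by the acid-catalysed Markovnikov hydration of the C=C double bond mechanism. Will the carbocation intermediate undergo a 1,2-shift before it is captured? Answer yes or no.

no

The first-formed carbocation is secondary.
No single 1,2-shift to an adjacent carbon would produce a more-substituted cation than the one already present, so no rearrangement occurs.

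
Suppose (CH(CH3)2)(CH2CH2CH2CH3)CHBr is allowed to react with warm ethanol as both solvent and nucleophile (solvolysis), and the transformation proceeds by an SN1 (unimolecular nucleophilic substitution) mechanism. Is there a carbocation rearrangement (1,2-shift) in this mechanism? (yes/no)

yes

The first-formed carbocation is secondary.
The adjacent isopropyl carbon already bears 2 other carbon substituents and has a hydrogen to migrate; after a 1,2-hydride shift from that carbon the positive charge sits on a tertiary centre.
Tertiary is more stable than secondary, so the shift occurs.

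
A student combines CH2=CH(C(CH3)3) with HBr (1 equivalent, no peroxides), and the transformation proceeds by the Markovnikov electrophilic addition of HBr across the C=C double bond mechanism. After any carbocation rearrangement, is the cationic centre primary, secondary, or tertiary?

Step 1: Electrophilic addition begins with the π(C=C) electrons forming a bond to the proton of HBr. Following Markovnikov's rule, the resulting cation is secondary. The H–Br bond breaks heterolytically, releasing Br⁻.
Step 2: Carbocation rearrangement: a 1,2-methyl shift from the adjacent tert-butyl carbon converts the initially-formed secondary cation into the more stable tertiary cation.
The cation rearranges from secondary to tertiary via a 1,2-methyl shift from the adjacent tert-butyl carbon; the tertiary cation is what reacts next.

tertiary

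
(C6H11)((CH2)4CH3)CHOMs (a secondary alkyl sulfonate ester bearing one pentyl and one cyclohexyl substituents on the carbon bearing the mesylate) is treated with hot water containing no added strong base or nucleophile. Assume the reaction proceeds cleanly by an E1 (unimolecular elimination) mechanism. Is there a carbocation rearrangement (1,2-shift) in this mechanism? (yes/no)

yes

The first-formed carbocation is secondary.
The adjacent cyclohexyl carbon already bears 2 other carbon substituents and has a hydrogen to migrate; after a 1,2-hydride shift from that carbon the positive charge sits on a tertiary centre.
Tertiary is more stable than secondary, so the shift occurs.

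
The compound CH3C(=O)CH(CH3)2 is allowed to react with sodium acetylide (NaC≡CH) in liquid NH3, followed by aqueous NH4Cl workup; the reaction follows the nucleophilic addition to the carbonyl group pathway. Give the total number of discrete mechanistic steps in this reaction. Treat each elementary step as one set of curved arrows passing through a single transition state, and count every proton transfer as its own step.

Step 1: Nucleophilic addition: HC≡C⁻ adds to the carbonyl carbon, pushing the π(C=O) electron pair onto oxygen and giving a tetrahedral alkoxide.
Step 2: Protonation of the alkoxide by aqueous NH4Cl workup furnishes a propargyl alcohol.
Total: 2 elementary steps.

2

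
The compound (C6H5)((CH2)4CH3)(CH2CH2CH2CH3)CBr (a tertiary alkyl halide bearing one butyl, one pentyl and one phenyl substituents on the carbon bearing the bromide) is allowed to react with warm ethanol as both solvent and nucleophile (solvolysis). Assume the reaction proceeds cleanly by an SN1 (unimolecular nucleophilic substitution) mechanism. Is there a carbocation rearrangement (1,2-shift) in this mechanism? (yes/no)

The first-formed carbocation is tertiary.
No single 1,2-shift to an adjacent carbon would produce a more-substituted cation than the one already present, so no rearrangement occurs.

no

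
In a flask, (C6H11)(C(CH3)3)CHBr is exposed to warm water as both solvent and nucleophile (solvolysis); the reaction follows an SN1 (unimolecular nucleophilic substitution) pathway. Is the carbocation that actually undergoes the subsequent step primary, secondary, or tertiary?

tertiary

Step 1: Ionisation: the C–Br σ-bond cleaves heterolytically; both bonding electrons depart with Br⁻, leaving a secondary carbocation at the α-carbon.
Step 2: Carbocation rearrangement: a 1,2-hydride shift from the adjacent cyclohexyl carbon converts the initially-formed secondary cation into the more stable tertiary cation.
The cation rearranges from secondary to tertiary via a 1,2-hydride shift from the adjacent cyclohexyl carbon; the tertiary cation is what reacts next.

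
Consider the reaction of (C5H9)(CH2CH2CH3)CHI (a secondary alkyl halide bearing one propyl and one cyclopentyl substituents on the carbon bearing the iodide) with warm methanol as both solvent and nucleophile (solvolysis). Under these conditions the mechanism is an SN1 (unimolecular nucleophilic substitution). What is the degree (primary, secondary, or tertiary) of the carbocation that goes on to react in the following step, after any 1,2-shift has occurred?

Step 1: Unassisted departure of I⁻ (taking the C–I bonding pair) generates a secondary carbocation.
Step 2: A hydride (H with its bonding pair) migrates from the adjacent cyclopentyl carbon to the cationic centre — a 1,2-hydride shift — upgrading the secondary cation to a tertiary one.
The cation rearranges from secondary to tertiary via a 1,2-hydride shift from the adjacent cyclopentyl carbon; the tertiary cation is what reacts next.

tertiary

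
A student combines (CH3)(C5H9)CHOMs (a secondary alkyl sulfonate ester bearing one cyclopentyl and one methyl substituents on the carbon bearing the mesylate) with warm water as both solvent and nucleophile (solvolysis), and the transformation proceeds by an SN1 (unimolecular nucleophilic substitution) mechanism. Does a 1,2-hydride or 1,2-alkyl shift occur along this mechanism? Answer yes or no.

yes

The first-formed carbocation is secondary.
The adjacent cyclopentyl carbon already bears 2 other carbon substituents and has a hydrogen to migrate; after a 1,2-hydride shift from that carbon the positive charge sits on a tertiary centre.
Tertiary is more stable than secondary, so the shift occurs.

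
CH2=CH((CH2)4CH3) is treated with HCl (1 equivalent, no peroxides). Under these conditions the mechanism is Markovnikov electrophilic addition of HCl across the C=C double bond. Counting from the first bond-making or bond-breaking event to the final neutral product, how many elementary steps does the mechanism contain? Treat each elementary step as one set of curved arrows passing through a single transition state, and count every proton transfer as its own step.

2

Step 1: The π electrons of the C=C bond attack a proton of HCl; Markovnikov addition places the new C–H on the less-substituted alkene carbon, so the positive charge ends up on the more-substituted carbon — a secondary carbocation. The H–Cl bond breaks heterolytically, releasing Cl⁻.
(No 1,2-shift: no single shift to an adjacent carbon would give a more stable cation.)
Step 2: Cl⁻ captures the cation: a lone pair on Cl⁻ fills the empty p orbital, producing the alkyl halide product.
Total: 2 elementary steps.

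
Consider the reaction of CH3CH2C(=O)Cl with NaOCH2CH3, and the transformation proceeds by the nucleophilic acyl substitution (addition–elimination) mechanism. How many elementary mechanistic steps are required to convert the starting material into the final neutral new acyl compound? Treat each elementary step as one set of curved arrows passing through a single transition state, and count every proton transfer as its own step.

Step 1: Nucleophilic addition of CH3CH2O⁻ to the acyl carbon breaks the π(C=O) bond and yields a tetrahedral, anionic intermediate.
Step 2: An oxygen lone pair re-forms the C=O π bond as the C–Cl σ-bond breaks; Cl⁻ is expelled.
Total: 2 elementary steps.

2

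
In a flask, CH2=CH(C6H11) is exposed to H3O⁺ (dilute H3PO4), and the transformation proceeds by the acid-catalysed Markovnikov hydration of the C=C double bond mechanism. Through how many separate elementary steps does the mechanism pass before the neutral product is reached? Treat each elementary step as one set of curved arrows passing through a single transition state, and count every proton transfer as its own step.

4

Step 1: Protonation of the alkene by H3O⁺: the π bond acts as the nucleophile and picks up H⁺, giving the more stable (Markovnikov) secondary carbocation. H2O is released.
Step 2: A hydride (H with its bonding pair) migrates from the adjacent cyclohexyl carbon to the cationic centre — a 1,2-hydride shift — upgrading the secondary cation to a tertiary one.
Step 3: Nucleophilic capture of the cation by H2O produces the protonated alcohol (an oxonium ion).
Step 4: Deprotonation of the oxonium ion by a water molecule delivers the neutral alcohol and regenerates the acid catalyst.
Total: 4 elementary steps.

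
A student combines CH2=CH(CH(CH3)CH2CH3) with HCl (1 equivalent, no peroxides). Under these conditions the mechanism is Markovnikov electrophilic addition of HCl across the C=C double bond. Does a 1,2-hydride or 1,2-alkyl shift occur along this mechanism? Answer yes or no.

The first-formed carbocation is secondary.
The adjacent sec-butyl carbon already bears 2 other carbon substituents and has a hydrogen to migrate; after a 1,2-hydride shift from that carbon the positive charge sits on a tertiary centre.
Tertiary is more stable than secondary, so the shift occurs.

yes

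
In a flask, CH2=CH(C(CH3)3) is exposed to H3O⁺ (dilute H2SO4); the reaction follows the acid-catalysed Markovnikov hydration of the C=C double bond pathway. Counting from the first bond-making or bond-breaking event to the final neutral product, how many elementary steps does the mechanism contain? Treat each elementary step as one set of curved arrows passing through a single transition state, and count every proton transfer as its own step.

4

Step 1: Electrophilic addition begins with the π(C=C) electrons forming a bond to the proton of H3O⁺. Following Markovnikov's rule, the resulting cation is secondary. H2O is released.
Step 2: A 1,2-methyl shift from the adjacent tert-butyl carbon moves the positive charge from the secondary centre to an adjacent carbon, generating a more stable tertiary carbocation.
Step 3: Nucleophilic capture of the cation by H2O produces the protonated alcohol (an oxonium ion).
Step 4: H2O removes a proton from the oxonium oxygen, regenerating H3O⁺ and giving the neutral alcohol.
Total: 4 elementary steps.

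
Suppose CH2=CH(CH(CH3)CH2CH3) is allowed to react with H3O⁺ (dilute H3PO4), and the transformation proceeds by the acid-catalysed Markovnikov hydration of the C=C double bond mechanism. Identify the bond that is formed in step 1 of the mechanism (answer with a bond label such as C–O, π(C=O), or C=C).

Step 1: Electrophilic addition begins with the π(C=C) electrons forming a bond to the proton of H3O⁺. Following Markovnikov's rule, the resulting cation is secondary. H2O is released.
The bond formed in this step is the C–H bond.

C–H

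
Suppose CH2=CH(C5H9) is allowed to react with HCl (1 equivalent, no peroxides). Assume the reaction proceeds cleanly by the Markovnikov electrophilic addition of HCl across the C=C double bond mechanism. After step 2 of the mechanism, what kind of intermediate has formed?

Step 1: The π electrons of the C=C bond attack a proton of HCl; Markovnikov addition places the new C–H on the less-substituted alkene carbon, so the positive charge ends up on the more-substituted carbon — a secondary carbocation. The H–Cl bond breaks heterolytically, releasing Cl⁻.
Step 2: A 1,2-hydride shift from the adjacent cyclopentyl carbon moves the positive charge from the secondary centre to an adjacent carbon, generating a more stable tertiary carbocation.
After step 2 the species present is a tertiary carbocation.

tertiary carbocation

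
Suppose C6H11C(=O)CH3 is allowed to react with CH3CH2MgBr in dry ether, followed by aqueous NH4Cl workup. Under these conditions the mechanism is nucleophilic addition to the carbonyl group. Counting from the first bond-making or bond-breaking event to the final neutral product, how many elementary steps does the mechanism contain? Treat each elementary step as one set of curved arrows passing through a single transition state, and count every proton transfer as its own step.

Step 1: the carbanion-like carbon of CH3CH2MgBr attacks the sp² carbonyl carbon; the C=O π bond breaks and the electrons end up as a lone pair on the alkoxide oxygen of the tetrahedral intermediate.
Step 2: On aqueous NH4Cl workup the alkoxide oxygen is protonated, giving an alcohol.
Total: 2 elementary steps.

2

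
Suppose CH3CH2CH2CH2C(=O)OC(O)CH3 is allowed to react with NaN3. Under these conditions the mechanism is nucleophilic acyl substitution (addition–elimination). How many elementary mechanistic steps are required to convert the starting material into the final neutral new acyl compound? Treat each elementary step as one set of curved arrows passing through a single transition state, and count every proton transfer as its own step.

2

Step 1: N3⁻ adds to the carbonyl carbon; the C=O π electrons shift onto oxygen and a tetrahedral alkoxide intermediate forms.
Step 2: Collapse of the tetrahedral intermediate: the alkoxide oxygen pushes its lone pair back to re-form C=O while CH3CO2⁻ leaves.
Total: 2 elementary steps.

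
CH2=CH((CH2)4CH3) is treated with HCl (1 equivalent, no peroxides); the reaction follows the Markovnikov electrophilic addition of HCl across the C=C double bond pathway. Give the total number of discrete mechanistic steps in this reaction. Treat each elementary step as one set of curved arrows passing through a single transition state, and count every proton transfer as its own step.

Step 1: The π electrons of the C=C bond attack a proton of HCl; Markovnikov addition places the new C–H on the less-substituted alkene carbon, so the positive charge ends up on the more-substituted carbon — a secondary carbocation. The H–Cl bond breaks heterolytically, releasing Cl⁻.
(No 1,2-shift: no single shift to an adjacent carbon would give a more stable cation.)
Step 2: The Cl⁻ anion donates a lone pair to the carbocation, forming the new C–Cl σ-bond and giving the neutral alkyl halide.
Total: 2 elementary steps.

2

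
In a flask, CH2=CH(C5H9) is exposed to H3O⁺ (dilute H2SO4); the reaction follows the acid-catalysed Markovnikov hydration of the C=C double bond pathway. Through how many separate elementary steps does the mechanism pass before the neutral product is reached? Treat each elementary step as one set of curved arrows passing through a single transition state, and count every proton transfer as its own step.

4

Step 1: Electrophilic addition begins with the π(C=C) electrons forming a bond to the proton of H3O⁺. Following Markovnikov's rule, the resulting cation is secondary. H2O is released.
Step 2: A hydride (H with its bonding pair) migrates from the adjacent cyclopentyl carbon to the cationic centre — a 1,2-hydride shift — upgrading the secondary cation to a tertiary one.
Step 3: Water acts as the nucleophile: an oxygen lone pair bonds to the cationic carbon, giving an oxonium-ion intermediate.
Step 4: H2O removes a proton from the oxonium oxygen, regenerating H3O⁺ and giving the neutral alcohol.
Total: 4 elementary steps.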